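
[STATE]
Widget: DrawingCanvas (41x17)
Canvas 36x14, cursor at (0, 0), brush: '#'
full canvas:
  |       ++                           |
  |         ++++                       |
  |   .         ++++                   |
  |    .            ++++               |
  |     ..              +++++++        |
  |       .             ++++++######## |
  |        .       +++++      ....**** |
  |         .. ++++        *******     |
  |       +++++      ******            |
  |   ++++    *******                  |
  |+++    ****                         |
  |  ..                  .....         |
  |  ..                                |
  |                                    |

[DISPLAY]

+      ++                                
         ++++                            
   .         ++++                        
    .            ++++                    
     ..              +++++++             
       .             ++++++########      
        .       +++++      ....****      
         .. ++++        *******          
       +++++      ******                 
   ++++    *******                       
+++    ****                              
  ..                  .....              
  ..                                     
                                         
                                         
                                         
                                         


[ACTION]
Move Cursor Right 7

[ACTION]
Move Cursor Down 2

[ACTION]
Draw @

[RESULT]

       ++                                
         ++++                            
   .   @     ++++                        
    .            ++++                    
     ..              +++++++             
       .             ++++++########      
        .       +++++      ....****      
         .. ++++        *******          
       +++++      ******                 
   ++++    *******                       
+++    ****                              
  ..                  .....              
  ..                                     
                                         
                                         
                                         
                                         


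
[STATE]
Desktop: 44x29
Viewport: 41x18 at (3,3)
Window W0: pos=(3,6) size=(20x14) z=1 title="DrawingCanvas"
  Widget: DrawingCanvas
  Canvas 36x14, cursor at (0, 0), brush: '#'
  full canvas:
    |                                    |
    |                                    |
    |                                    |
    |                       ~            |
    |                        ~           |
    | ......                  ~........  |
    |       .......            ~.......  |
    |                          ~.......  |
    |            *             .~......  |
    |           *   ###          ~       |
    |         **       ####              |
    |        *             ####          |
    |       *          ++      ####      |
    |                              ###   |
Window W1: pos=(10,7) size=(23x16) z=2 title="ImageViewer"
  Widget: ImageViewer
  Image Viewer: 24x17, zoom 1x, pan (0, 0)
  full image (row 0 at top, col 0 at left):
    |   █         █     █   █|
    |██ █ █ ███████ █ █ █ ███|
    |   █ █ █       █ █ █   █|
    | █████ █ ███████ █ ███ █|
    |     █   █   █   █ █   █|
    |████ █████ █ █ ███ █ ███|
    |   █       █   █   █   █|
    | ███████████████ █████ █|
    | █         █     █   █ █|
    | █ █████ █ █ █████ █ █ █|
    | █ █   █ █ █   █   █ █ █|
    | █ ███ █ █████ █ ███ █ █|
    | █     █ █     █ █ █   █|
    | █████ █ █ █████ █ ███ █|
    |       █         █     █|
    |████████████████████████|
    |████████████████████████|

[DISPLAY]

                                         
                                         
                                         
┏━━━━━━━━━━━━━━━━━━┓                     
┃ Drawi┏━━━━━━━━━━━━━━━━━━━━━┓           
┠──────┃ ImageViewer         ┃           
┃+     ┠─────────────────────┨           
┃      ┃   █         █     █ ┃           
┃      ┃██ █ █ ███████ █ █ █ ┃           
┃      ┃   █ █ █       █ █ █ ┃           
┃      ┃ █████ █ ███████ █ ██┃           
┃ .....┃     █   █   █   █ █ ┃           
┃      ┃████ █████ █ █ ███ █ ┃           
┃      ┃   █       █   █   █ ┃           
┃      ┃ ███████████████ ████┃           
┃      ┃ █         █     █   ┃           
┗━━━━━━┃ █ █████ █ █ █████ █ ┃           
       ┃ █ █   █ █ █   █   █ ┃           


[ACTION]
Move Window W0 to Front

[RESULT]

                                         
                                         
                                         
┏━━━━━━━━━━━━━━━━━━┓                     
┃ DrawingCanvas    ┃━━━━━━━━━┓           
┠──────────────────┨         ┃           
┃+                 ┃─────────┨           
┃                  ┃ █     █ ┃           
┃                  ┃██ █ █ █ ┃           
┃                  ┃   █ █ █ ┃           
┃                  ┃████ █ ██┃           
┃ ......           ┃ █   █ █ ┃           
┃       .......    ┃ █ ███ █ ┃           
┃                  ┃   █   █ ┃           
┃            *     ┃████ ████┃           
┃           *   ###┃     █   ┃           
┗━━━━━━━━━━━━━━━━━━┛ █████ █ ┃           
       ┃ █ █   █ █ █   █   █ ┃           


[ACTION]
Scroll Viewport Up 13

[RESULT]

                                         
                                         
                                         
                                         
                                         
                                         
┏━━━━━━━━━━━━━━━━━━┓                     
┃ DrawingCanvas    ┃━━━━━━━━━┓           
┠──────────────────┨         ┃           
┃+                 ┃─────────┨           
┃                  ┃ █     █ ┃           
┃                  ┃██ █ █ █ ┃           
┃                  ┃   █ █ █ ┃           
┃                  ┃████ █ ██┃           
┃ ......           ┃ █   █ █ ┃           
┃       .......    ┃ █ ███ █ ┃           
┃                  ┃   █   █ ┃           
┃            *     ┃████ ████┃           


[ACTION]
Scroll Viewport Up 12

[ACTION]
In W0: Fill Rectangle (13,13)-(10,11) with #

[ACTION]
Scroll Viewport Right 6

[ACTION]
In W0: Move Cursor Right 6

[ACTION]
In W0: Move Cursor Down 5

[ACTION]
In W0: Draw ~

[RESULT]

                                         
                                         
                                         
                                         
                                         
                                         
┏━━━━━━━━━━━━━━━━━━┓                     
┃ DrawingCanvas    ┃━━━━━━━━━┓           
┠──────────────────┨         ┃           
┃                  ┃─────────┨           
┃                  ┃ █     █ ┃           
┃                  ┃██ █ █ █ ┃           
┃                  ┃   █ █ █ ┃           
┃                  ┃████ █ ██┃           
┃ .....~           ┃ █   █ █ ┃           
┃       .......    ┃ █ ███ █ ┃           
┃                  ┃   █   █ ┃           
┃            *     ┃████ ████┃           


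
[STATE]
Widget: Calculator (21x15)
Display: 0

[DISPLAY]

                    0
┌───┬───┬───┬───┐    
│ 7 │ 8 │ 9 │ ÷ │    
├───┼───┼───┼───┤    
│ 4 │ 5 │ 6 │ × │    
├───┼───┼───┼───┤    
│ 1 │ 2 │ 3 │ - │    
├───┼───┼───┼───┤    
│ 0 │ . │ = │ + │    
├───┼───┼───┼───┤    
│ C │ MC│ MR│ M+│    
└───┴───┴───┴───┘    
                     
                     
                     


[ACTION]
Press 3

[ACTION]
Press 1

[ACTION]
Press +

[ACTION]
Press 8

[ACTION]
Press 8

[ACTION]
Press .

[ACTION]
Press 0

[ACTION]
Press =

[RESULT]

                  119
┌───┬───┬───┬───┐    
│ 7 │ 8 │ 9 │ ÷ │    
├───┼───┼───┼───┤    
│ 4 │ 5 │ 6 │ × │    
├───┼───┼───┼───┤    
│ 1 │ 2 │ 3 │ - │    
├───┼───┼───┼───┤    
│ 0 │ . │ = │ + │    
├───┼───┼───┼───┤    
│ C │ MC│ MR│ M+│    
└───┴───┴───┴───┘    
                     
                     
                     


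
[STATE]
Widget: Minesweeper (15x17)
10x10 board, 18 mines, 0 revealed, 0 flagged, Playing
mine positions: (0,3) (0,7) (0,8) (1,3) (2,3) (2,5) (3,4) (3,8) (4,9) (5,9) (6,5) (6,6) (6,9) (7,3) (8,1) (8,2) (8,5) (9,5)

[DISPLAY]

■■■■■■■■■■     
■■■■■■■■■■     
■■■■■■■■■■     
■■■■■■■■■■     
■■■■■■■■■■     
■■■■■■■■■■     
■■■■■■■■■■     
■■■■■■■■■■     
■■■■■■■■■■     
■■■■■■■■■■     
               
               
               
               
               
               
               


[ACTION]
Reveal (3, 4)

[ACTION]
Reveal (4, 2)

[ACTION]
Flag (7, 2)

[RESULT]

■■■✹■■■✹✹■     
■■■✹■■■■■■     
■■■✹■✹■■■■     
■■■■✹■■■✹■     
■■■■■■■■■✹     
■■■■■■■■■✹     
■■■■■✹✹■■✹     
■■■✹■■■■■■     
■✹✹■■✹■■■■     
■■■■■✹■■■■     
               
               
               
               
               
               
               


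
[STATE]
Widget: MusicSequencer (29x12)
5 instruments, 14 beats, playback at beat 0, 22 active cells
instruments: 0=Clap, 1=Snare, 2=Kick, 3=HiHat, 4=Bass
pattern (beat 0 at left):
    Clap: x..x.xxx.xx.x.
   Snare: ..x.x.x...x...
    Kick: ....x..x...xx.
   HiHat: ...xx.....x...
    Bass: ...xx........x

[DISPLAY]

      ▼1234567890123         
  Clap█··█·███·██·█·         
 Snare··█·█·█···█···         
  Kick····█··█···██·         
 HiHat···██·····█···         
  Bass···██········█         
                             
                             
                             
                             
                             
                             


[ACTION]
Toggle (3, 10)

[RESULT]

      ▼1234567890123         
  Clap█··█·███·██·█·         
 Snare··█·█·█···█···         
  Kick····█··█···██·         
 HiHat···██·········         
  Bass···██········█         
                             
                             
                             
                             
                             
                             


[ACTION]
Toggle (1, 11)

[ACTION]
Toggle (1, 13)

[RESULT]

      ▼1234567890123         
  Clap█··█·███·██·█·         
 Snare··█·█·█···██·█         
  Kick····█··█···██·         
 HiHat···██·········         
  Bass···██········█         
                             
                             
                             
                             
                             
                             


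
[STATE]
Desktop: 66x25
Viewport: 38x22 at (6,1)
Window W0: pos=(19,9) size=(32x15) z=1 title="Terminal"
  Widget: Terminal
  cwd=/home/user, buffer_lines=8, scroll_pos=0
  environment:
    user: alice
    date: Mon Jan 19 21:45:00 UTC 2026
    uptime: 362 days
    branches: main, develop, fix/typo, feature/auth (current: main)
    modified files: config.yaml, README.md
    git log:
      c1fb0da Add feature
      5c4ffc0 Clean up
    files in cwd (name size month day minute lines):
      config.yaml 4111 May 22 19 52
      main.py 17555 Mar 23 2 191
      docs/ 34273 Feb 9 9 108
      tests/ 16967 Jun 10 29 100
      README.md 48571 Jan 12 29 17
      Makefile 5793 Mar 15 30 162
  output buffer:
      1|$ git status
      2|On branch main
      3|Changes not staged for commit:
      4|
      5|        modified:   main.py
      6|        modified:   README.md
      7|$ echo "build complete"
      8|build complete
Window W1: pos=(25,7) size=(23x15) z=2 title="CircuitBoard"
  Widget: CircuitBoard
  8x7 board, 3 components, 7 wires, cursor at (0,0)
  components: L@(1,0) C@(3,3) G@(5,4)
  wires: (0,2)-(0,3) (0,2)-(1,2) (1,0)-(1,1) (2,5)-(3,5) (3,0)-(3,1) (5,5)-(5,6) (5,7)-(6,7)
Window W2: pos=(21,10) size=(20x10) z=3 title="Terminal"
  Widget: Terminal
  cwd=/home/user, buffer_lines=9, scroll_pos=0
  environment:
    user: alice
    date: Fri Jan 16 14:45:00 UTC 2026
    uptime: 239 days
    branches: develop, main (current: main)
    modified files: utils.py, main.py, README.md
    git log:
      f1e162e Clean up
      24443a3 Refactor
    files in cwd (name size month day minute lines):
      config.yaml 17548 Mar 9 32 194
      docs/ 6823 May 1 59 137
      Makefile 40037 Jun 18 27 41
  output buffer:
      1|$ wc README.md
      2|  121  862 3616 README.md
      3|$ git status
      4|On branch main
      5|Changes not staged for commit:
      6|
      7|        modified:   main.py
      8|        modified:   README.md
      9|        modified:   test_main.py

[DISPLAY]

                                      
                                      
                                      
                                      
                                      
                                      
                   ┏━━━━━━━━━━━━━━━━━━
                   ┃ CircuitBoard     
             ┏━━━━━┠──────────────────
             ┃ ┏━━━━━━━━━━━━━━━━━━┓6 7
             ┠─┃ Terminal         ┃ · 
             ┃$┠──────────────────┨   
             ┃O┃$ wc README.md    ┃   
             ┃C┃  121  862 3616 RE┃   
             ┃ ┃$ git status      ┃   
             ┃ ┃On branch main    ┃   
             ┃ ┃Changes not staged┃ C 
             ┃$┃                  ┃   
             ┃b┗━━━━━━━━━━━━━━━━━━┛   
             ┃$ █  ┃                  
             ┃     ┗━━━━━━━━━━━━━━━━━━
             ┃                        


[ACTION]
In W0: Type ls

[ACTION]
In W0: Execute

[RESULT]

                                      
                                      
                                      
                                      
                                      
                                      
                   ┏━━━━━━━━━━━━━━━━━━
                   ┃ CircuitBoard     
             ┏━━━━━┠──────────────────
             ┃ ┏━━━━━━━━━━━━━━━━━━┓6 7
             ┠─┃ Terminal         ┃ · 
             ┃$┠──────────────────┨   
             ┃O┃$ wc README.md    ┃   
             ┃C┃  121  862 3616 RE┃   
             ┃ ┃$ git status      ┃   
             ┃ ┃On branch main    ┃   
             ┃ ┃Changes not staged┃ C 
             ┃$┃                  ┃   
             ┃b┗━━━━━━━━━━━━━━━━━━┛   
             ┃$ ls ┃                  
             ┃confi┗━━━━━━━━━━━━━━━━━━
             ┃$ █                     


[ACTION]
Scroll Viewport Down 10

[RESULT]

                                      
                                      
                                      
                                      
                   ┏━━━━━━━━━━━━━━━━━━
                   ┃ CircuitBoard     
             ┏━━━━━┠──────────────────
             ┃ ┏━━━━━━━━━━━━━━━━━━┓6 7
             ┠─┃ Terminal         ┃ · 
             ┃$┠──────────────────┨   
             ┃O┃$ wc README.md    ┃   
             ┃C┃  121  862 3616 RE┃   
             ┃ ┃$ git status      ┃   
             ┃ ┃On branch main    ┃   
             ┃ ┃Changes not staged┃ C 
             ┃$┃                  ┃   
             ┃b┗━━━━━━━━━━━━━━━━━━┛   
             ┃$ ls ┃                  
             ┃confi┗━━━━━━━━━━━━━━━━━━
             ┃$ █                     
             ┗━━━━━━━━━━━━━━━━━━━━━━━━
                                      


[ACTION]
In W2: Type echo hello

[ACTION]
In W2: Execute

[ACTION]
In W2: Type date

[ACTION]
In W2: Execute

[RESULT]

                                      
                                      
                                      
                                      
                   ┏━━━━━━━━━━━━━━━━━━
                   ┃ CircuitBoard     
             ┏━━━━━┠──────────────────
             ┃ ┏━━━━━━━━━━━━━━━━━━┓6 7
             ┠─┃ Terminal         ┃ · 
             ┃$┠──────────────────┨   
             ┃O┃        modified: ┃   
             ┃C┃$ echo hello      ┃   
             ┃ ┃hello             ┃   
             ┃ ┃$ date            ┃   
             ┃ ┃Fri Jan 16 14:45:0┃ C 
             ┃$┃$ █               ┃   
             ┃b┗━━━━━━━━━━━━━━━━━━┛   
             ┃$ ls ┃                  
             ┃confi┗━━━━━━━━━━━━━━━━━━
             ┃$ █                     
             ┗━━━━━━━━━━━━━━━━━━━━━━━━
                                      


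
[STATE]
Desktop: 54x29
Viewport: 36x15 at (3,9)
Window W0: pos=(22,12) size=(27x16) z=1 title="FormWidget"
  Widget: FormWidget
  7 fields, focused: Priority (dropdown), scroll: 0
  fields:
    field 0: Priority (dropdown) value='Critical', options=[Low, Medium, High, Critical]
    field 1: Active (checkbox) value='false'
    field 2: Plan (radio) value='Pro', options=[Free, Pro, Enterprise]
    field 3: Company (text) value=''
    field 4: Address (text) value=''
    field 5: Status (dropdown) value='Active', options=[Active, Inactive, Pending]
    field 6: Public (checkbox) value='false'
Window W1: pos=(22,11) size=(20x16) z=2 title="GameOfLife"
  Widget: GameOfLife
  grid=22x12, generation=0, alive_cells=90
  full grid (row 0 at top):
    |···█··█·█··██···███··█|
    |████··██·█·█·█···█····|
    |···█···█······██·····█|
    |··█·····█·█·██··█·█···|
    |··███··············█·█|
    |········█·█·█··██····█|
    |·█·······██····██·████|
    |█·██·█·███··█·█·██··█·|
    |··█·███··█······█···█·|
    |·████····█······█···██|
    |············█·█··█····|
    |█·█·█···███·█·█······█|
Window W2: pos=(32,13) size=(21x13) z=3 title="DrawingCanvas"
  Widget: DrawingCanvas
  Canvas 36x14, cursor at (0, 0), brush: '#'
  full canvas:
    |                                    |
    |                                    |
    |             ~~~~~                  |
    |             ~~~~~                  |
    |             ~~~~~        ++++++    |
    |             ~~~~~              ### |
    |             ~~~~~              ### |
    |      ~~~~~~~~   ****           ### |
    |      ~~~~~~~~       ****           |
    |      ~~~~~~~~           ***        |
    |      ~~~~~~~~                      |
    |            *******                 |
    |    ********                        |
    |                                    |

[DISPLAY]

                                    
                                    
                   ┏━━━━━━━━━━━━━━━━
                   ┃ GameOfLife     
                   ┠─────────┏━━━━━━
                   ┃Gen: 0   ┃ Drawi
                   ┃·█··█·█··┠──────
                   ┃██··██·█·┃+     
                   ┃·█···█···┃      
                   ┃█·····█·█┃      
                   ┃███······┃      
                   ┃······█·█┃      
                   ┃·······██┃      
                   ┃██·█·███·┃      
                   ┃█·███··█·┃      


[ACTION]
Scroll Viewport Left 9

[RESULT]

                                    
                                    
                      ┏━━━━━━━━━━━━━
                      ┃ GameOfLife  
                      ┠─────────┏━━━
                      ┃Gen: 0   ┃ Dr
                      ┃·█··█·█··┠───
                      ┃██··██·█·┃+  
                      ┃·█···█···┃   
                      ┃█·····█·█┃   
                      ┃███······┃   
                      ┃······█·█┃   
                      ┃·······██┃   
                      ┃██·█·███·┃   
                      ┃█·███··█·┃   


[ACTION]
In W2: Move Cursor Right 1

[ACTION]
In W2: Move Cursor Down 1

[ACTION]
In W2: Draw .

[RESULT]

                                    
                                    
                      ┏━━━━━━━━━━━━━
                      ┃ GameOfLife  
                      ┠─────────┏━━━
                      ┃Gen: 0   ┃ Dr
                      ┃·█··█·█··┠───
                      ┃██··██·█·┃   
                      ┃·█···█···┃ . 
                      ┃█·····█·█┃   
                      ┃███······┃   
                      ┃······█·█┃   
                      ┃·······██┃   
                      ┃██·█·███·┃   
                      ┃█·███··█·┃   


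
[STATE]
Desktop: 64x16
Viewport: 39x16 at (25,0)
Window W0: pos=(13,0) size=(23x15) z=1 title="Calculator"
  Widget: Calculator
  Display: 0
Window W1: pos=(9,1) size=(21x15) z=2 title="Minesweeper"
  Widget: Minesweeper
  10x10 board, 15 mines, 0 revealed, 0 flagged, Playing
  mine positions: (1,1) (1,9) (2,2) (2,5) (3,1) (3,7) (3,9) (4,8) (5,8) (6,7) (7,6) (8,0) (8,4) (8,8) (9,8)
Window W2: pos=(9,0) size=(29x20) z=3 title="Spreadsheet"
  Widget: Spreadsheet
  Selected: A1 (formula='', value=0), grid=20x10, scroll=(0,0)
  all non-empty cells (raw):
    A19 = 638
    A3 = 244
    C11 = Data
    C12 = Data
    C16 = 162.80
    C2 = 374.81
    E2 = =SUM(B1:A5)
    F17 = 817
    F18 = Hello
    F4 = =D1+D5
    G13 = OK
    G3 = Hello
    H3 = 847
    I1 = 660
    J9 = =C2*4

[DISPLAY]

━━━━━━━━━━━━┓                          
            ┃                          
────────────┨                          
            ┃                          
B       C   ┃                          
------------┃                          
    0       ┃                          
    0  374.8┃                          
    0       ┃                          
    0       ┃                          
    0       ┃                          
    0       ┃                          
    0       ┃                          
    0       ┃                          
    0       ┃                          
    0       ┃                          


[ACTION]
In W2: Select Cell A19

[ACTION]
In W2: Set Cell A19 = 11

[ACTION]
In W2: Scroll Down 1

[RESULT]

━━━━━━━━━━━━┓                          
            ┃                          
────────────┨                          
            ┃                          
B       C   ┃                          
------------┃                          
    0  374.8┃                          
    0       ┃                          
    0       ┃                          
    0       ┃                          
    0       ┃                          
    0       ┃                          
    0       ┃                          
    0       ┃                          
    0       ┃                          
    0Data   ┃                          


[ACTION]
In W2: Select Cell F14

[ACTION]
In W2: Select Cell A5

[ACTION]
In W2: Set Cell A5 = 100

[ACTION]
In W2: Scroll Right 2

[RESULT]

━━━━━━━━━━━━┓                          
            ┃                          
────────────┨                          
            ┃                          
D       E   ┃                          
------------┃                          
    0     34┃                          
    0       ┃                          
    0       ┃                          
    0       ┃                          
    0       ┃                          
    0       ┃                          
    0       ┃                          
    0       ┃                          
    0       ┃                          
    0       ┃                          


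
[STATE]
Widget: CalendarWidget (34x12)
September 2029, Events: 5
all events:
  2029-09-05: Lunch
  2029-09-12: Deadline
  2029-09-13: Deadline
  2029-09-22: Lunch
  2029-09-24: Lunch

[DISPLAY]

          September 2029          
Mo Tu We Th Fr Sa Su              
                1  2              
 3  4  5*  6  7  8  9             
10 11 12* 13* 14 15 16            
17 18 19 20 21 22* 23             
24* 25 26 27 28 29 30             
                                  
                                  
                                  
                                  
                                  


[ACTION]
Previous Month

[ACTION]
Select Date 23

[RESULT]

           August 2029            
Mo Tu We Th Fr Sa Su              
       1  2  3  4  5              
 6  7  8  9 10 11 12              
13 14 15 16 17 18 19              
20 21 22 [23] 24 25 26            
27 28 29 30 31                    
                                  
                                  
                                  
                                  
                                  


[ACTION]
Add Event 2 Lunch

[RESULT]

           August 2029            
Mo Tu We Th Fr Sa Su              
       1  2*  3  4  5             
 6  7  8  9 10 11 12              
13 14 15 16 17 18 19              
20 21 22 [23] 24 25 26            
27 28 29 30 31                    
                                  
                                  
                                  
                                  
                                  


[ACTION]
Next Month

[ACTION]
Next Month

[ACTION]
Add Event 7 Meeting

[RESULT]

           October 2029           
Mo Tu We Th Fr Sa Su              
 1  2  3  4  5  6  7*             
 8  9 10 11 12 13 14              
15 16 17 18 19 20 21              
22 23 24 25 26 27 28              
29 30 31                          
                                  
                                  
                                  
                                  
                                  


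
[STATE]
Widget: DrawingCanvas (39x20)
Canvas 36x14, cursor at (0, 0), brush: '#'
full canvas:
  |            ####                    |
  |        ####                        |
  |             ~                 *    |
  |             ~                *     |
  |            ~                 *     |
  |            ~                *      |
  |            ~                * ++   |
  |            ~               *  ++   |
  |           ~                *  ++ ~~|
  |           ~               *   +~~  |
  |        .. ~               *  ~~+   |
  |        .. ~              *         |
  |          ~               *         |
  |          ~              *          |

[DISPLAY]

+           ####                       
        ####                           
             ~                 *       
             ~                *        
            ~                 *        
            ~                *         
            ~                * ++      
            ~               *  ++      
           ~                *  ++ ~~   
           ~               *   +~~     
        .. ~               *  ~~+      
        .. ~              *            
          ~               *            
          ~              *             
                                       
                                       
                                       
                                       
                                       
                                       


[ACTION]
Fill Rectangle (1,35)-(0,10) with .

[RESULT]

+         ..........................   
        ##..........................   
             ~                 *       
             ~                *        
            ~                 *        
            ~                *         
            ~                * ++      
            ~               *  ++      
           ~                *  ++ ~~   
           ~               *   +~~     
        .. ~               *  ~~+      
        .. ~              *            
          ~               *            
          ~              *             
                                       
                                       
                                       
                                       
                                       
                                       


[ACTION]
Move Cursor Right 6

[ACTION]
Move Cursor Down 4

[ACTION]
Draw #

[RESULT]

          ..........................   
        ##..........................   
             ~                 *       
             ~                *        
      #     ~                 *        
            ~                *         
            ~                * ++      
            ~               *  ++      
           ~                *  ++ ~~   
           ~               *   +~~     
        .. ~               *  ~~+      
        .. ~              *            
          ~               *            
          ~              *             
                                       
                                       
                                       
                                       
                                       
                                       


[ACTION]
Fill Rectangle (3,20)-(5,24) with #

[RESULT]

          ..........................   
        ##..........................   
             ~                 *       
             ~      #####     *        
      #     ~       #####     *        
            ~       #####    *         
            ~                * ++      
            ~               *  ++      
           ~                *  ++ ~~   
           ~               *   +~~     
        .. ~               *  ~~+      
        .. ~              *            
          ~               *            
          ~              *             
                                       
                                       
                                       
                                       
                                       
                                       


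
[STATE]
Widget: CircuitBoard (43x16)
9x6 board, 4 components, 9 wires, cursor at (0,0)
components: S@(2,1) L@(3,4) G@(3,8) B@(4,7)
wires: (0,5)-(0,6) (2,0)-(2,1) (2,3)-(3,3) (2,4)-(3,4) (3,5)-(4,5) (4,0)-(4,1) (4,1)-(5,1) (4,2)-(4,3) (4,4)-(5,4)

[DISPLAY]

   0 1 2 3 4 5 6 7 8                       
0  [.]                  · ─ ·              
                                           
1                                          
                                           
2   · ─ S       ·   ·                      
                │   │                      
3               ·   L   ·           G      
                        │                  
4   · ─ ·   · ─ ·   ·   ·       B          
        │           │                      
5       ·           ·                      
Cursor: (0,0)                              
                                           
                                           
                                           


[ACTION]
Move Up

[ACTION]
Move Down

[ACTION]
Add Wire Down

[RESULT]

   0 1 2 3 4 5 6 7 8                       
0                       · ─ ·              
                                           
1  [.]                                     
    │                                      
2   · ─ S       ·   ·                      
                │   │                      
3               ·   L   ·           G      
                        │                  
4   · ─ ·   · ─ ·   ·   ·       B          
        │           │                      
5       ·           ·                      
Cursor: (1,0)                              
                                           
                                           
                                           


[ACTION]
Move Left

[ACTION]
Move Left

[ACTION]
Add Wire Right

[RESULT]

   0 1 2 3 4 5 6 7 8                       
0                       · ─ ·              
                                           
1  [.]─ ·                                  
    │                                      
2   · ─ S       ·   ·                      
                │   │                      
3               ·   L   ·           G      
                        │                  
4   · ─ ·   · ─ ·   ·   ·       B          
        │           │                      
5       ·           ·                      
Cursor: (1,0)                              
                                           
                                           
                                           


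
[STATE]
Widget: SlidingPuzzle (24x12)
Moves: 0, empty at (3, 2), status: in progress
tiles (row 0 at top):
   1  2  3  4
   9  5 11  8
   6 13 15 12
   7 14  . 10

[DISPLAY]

┌────┬────┬────┬────┐   
│  1 │  2 │  3 │  4 │   
├────┼────┼────┼────┤   
│  9 │  5 │ 11 │  8 │   
├────┼────┼────┼────┤   
│  6 │ 13 │ 15 │ 12 │   
├────┼────┼────┼────┤   
│  7 │ 14 │    │ 10 │   
└────┴────┴────┴────┘   
Moves: 0                
                        
                        


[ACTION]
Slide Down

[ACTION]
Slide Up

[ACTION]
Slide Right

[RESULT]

┌────┬────┬────┬────┐   
│  1 │  2 │  3 │  4 │   
├────┼────┼────┼────┤   
│  9 │  5 │ 11 │  8 │   
├────┼────┼────┼────┤   
│  6 │ 13 │ 15 │ 12 │   
├────┼────┼────┼────┤   
│  7 │    │ 14 │ 10 │   
└────┴────┴────┴────┘   
Moves: 3                
                        
                        


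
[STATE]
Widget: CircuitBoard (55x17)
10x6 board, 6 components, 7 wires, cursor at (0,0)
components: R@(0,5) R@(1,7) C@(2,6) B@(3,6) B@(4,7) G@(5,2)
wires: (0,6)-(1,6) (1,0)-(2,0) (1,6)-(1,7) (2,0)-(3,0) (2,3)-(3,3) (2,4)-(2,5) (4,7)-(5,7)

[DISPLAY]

   0 1 2 3 4 5 6 7 8 9                                 
0  [.]                  R   ·                          
                            │                          
1   ·                       · ─ R                      
    │                                                  
2   ·           ·   · ─ ·   C                          
    │           │                                      
3   ·           ·           B                          
                                                       
4                               B                      
                                │                      
5           G                   ·                      
Cursor: (0,0)                                          
                                                       
                                                       
                                                       
                                                       


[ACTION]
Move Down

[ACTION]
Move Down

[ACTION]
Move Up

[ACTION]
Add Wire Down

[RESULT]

   0 1 2 3 4 5 6 7 8 9                                 
0                       R   ·                          
                            │                          
1  [.]                      · ─ R                      
    │                                                  
2   ·           ·   · ─ ·   C                          
    │           │                                      
3   ·           ·           B                          
                                                       
4                               B                      
                                │                      
5           G                   ·                      
Cursor: (1,0)                                          
                                                       
                                                       
                                                       
                                                       


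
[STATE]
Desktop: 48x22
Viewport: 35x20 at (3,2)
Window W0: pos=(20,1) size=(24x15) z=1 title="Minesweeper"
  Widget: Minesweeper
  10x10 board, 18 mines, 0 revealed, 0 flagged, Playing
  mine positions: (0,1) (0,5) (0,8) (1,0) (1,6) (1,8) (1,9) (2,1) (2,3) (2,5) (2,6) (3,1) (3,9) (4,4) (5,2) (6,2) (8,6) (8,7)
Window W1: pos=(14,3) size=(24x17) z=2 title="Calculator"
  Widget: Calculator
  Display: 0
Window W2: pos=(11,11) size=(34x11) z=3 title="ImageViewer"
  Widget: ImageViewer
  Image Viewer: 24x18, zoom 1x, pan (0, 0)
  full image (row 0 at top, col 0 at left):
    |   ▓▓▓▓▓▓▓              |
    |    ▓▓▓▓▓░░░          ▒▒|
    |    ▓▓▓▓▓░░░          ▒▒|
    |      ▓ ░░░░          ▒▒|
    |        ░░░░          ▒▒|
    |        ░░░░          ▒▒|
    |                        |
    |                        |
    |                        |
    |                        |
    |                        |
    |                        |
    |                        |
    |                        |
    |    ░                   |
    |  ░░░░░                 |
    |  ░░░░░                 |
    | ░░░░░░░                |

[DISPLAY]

                 ┃ Minesweeper     
           ┏━━━━━━━━━━━━━━━━━━━━━━┓
           ┃ Calculator           ┃
           ┠──────────────────────┨
           ┃                     0┃
           ┃┌───┬───┬───┬───┐     ┃
           ┃│ 7 │ 8 │ 9 │ ÷ │     ┃
           ┃├───┼───┼───┼───┤     ┃
           ┃│ 4 │ 5 │ 6 │ × │     ┃
        ┏━━━━━━━━━━━━━━━━━━━━━━━━━━
        ┃ ImageViewer              
        ┠──────────────────────────
        ┃   ▓▓▓▓▓▓▓                
        ┃    ▓▓▓▓▓░░░          ▒▒  
        ┃    ▓▓▓▓▓░░░          ▒▒  
        ┃      ▓ ░░░░          ▒▒  
        ┃        ░░░░          ▒▒  
        ┃        ░░░░          ▒▒  
        ┃                          
        ┗━━━━━━━━━━━━━━━━━━━━━━━━━━


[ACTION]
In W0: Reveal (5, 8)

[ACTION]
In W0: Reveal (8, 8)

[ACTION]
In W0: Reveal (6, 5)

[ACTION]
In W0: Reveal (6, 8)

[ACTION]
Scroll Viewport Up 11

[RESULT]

                                   
                 ┏━━━━━━━━━━━━━━━━━
                 ┃ Minesweeper     
           ┏━━━━━━━━━━━━━━━━━━━━━━┓
           ┃ Calculator           ┃
           ┠──────────────────────┨
           ┃                     0┃
           ┃┌───┬───┬───┬───┐     ┃
           ┃│ 7 │ 8 │ 9 │ ÷ │     ┃
           ┃├───┼───┼───┼───┤     ┃
           ┃│ 4 │ 5 │ 6 │ × │     ┃
        ┏━━━━━━━━━━━━━━━━━━━━━━━━━━
        ┃ ImageViewer              
        ┠──────────────────────────
        ┃   ▓▓▓▓▓▓▓                
        ┃    ▓▓▓▓▓░░░          ▒▒  
        ┃    ▓▓▓▓▓░░░          ▒▒  
        ┃      ▓ ░░░░          ▒▒  
        ┃        ░░░░          ▒▒  
        ┃        ░░░░          ▒▒  
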